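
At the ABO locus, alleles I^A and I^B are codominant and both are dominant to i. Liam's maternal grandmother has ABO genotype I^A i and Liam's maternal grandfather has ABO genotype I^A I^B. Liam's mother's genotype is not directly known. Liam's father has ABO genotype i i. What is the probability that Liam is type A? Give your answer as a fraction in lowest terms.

Liam's mother's ABO genotype from I^A i × I^A I^B: 1/4 I^A I^A, 1/4 I^A I^B, 1/4 I^A i, 1/4 I^B i.
Crossing each possibility with the father i i and summing P(type A): 1/4·1 + 1/4·1/2 + 1/4·1/2 + 1/4·0 = 1/2.

1/2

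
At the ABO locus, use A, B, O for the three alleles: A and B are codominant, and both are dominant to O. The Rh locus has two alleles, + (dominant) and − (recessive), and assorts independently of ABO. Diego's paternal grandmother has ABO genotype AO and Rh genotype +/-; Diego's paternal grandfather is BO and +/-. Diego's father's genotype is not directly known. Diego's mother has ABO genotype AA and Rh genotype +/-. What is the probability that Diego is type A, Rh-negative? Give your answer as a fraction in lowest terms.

3/16

Diego's father's ABO genotype from AO × BO: 1/4 AB, 1/4 AO, 1/4 BO, 1/4 OO.
Crossing each possibility with the mother AA and summing P(type A): 1/4·1/2 + 1/4·1 + 1/4·1/2 + 1/4·1 = 3/4.
Similarly for Rh via the father's Rh distribution: P(Rh-) = 1/4.
Independent loci: 3/4 × 1/4 = 3/16.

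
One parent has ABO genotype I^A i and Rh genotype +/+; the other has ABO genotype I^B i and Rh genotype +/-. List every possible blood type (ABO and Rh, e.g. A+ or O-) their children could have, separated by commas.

O+, A+, B+, AB+

Gametes from I^A i × I^B i give offspring ABO genotypes I^A I^B, I^A i, I^B i, i i, i.e. phenotypes O, A, B, AB.
Rh cross +/+ × +/- → phenotypes Rh+.
Combining independently: O+, A+, B+, AB+.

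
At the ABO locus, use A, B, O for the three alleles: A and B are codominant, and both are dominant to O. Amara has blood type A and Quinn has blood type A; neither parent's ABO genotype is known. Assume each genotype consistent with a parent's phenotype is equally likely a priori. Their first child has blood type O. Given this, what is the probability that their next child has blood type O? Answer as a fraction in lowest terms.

1/4

Possible genotypes: Amara ∈ {AA, AO}; Quinn ∈ {AA, AO}.
Weight each parental genotype pair by prior × P(type-O child):
  AO × AO: posterior weight 1; P(next child type O) = 1/4.
Weighted sum = 1/4.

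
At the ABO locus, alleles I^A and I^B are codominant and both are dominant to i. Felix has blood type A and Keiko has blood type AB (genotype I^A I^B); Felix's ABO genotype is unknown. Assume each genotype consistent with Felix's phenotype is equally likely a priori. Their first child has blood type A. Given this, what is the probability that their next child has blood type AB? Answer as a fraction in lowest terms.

Possible genotypes: Felix ∈ {I^A I^A, I^A i}; Keiko ∈ {I^A I^B}.
Weight each parental genotype pair by prior × P(type-A child):
  I^A I^A × I^A I^B: posterior weight 1/2; P(next child type AB) = 1/2.
  I^A i × I^A I^B: posterior weight 1/2; P(next child type AB) = 1/4.
Weighted sum = 3/8.

3/8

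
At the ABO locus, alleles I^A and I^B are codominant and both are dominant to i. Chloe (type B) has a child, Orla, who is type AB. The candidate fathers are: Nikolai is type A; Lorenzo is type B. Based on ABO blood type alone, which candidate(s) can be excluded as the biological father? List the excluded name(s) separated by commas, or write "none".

Lorenzo

A candidate is excluded only if no genotype consistent with his phenotype could produce a type AB child with a type B mother.
Lorenzo (type B): no genotype consistent with that phenotype can produce a type-AB child with a type-B mother.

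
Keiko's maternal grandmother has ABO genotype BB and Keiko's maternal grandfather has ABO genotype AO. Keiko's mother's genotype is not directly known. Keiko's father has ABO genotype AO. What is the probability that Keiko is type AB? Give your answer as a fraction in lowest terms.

1/4

Keiko's mother's ABO genotype from BB × AO: 1/2 AB, 1/2 BO.
Crossing each possibility with the father AO and summing P(type AB): 1/2·1/4 + 1/2·1/4 = 1/4.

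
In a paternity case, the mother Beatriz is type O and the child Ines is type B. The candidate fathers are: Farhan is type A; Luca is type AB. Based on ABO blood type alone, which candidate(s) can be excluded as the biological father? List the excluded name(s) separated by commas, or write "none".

A candidate is excluded only if no genotype consistent with his phenotype could produce a type B child with a type O mother.
Farhan (type A): no genotype consistent with that phenotype can produce a type-B child with a type-O mother.

Farhan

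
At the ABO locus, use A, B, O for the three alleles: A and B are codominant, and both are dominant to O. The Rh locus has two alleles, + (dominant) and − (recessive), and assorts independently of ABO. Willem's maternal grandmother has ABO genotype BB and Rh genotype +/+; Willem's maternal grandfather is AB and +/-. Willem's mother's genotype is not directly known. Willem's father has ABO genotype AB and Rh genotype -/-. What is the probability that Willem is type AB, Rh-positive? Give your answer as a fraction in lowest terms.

Willem's mother's ABO genotype from BB × AB: 1/2 AB, 1/2 BB.
Crossing each possibility with the father AB and summing P(type AB): 1/2·1/2 + 1/2·1/2 = 1/2.
Similarly for Rh via the mother's Rh distribution: P(Rh+) = 3/4.
Independent loci: 1/2 × 3/4 = 3/8.

3/8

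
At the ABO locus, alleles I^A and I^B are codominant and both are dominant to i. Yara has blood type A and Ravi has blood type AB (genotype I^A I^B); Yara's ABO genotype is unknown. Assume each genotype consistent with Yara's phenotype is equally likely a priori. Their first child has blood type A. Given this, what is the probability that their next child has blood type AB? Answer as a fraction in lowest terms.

3/8

Possible genotypes: Yara ∈ {I^A I^A, I^A i}; Ravi ∈ {I^A I^B}.
Weight each parental genotype pair by prior × P(type-A child):
  I^A I^A × I^A I^B: posterior weight 1/2; P(next child type AB) = 1/2.
  I^A i × I^A I^B: posterior weight 1/2; P(next child type AB) = 1/4.
Weighted sum = 3/8.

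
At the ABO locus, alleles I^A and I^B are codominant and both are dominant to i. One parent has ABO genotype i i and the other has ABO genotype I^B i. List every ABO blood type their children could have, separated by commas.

Gametes from i i × I^B i give offspring ABO genotypes I^B i, i i, i.e. phenotypes O, B.

O, B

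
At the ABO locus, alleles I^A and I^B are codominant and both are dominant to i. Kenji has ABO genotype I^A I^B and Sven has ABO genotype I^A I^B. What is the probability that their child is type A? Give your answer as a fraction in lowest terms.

1/4

ABO cross I^A I^B × I^A I^B → offspring phenotypes: 1/4 A, 1/4 B, 1/2 AB.
So P(type A) = 1/4.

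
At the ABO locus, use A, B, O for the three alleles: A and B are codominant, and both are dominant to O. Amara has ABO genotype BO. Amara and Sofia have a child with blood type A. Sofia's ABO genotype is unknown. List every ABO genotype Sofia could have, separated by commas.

AA, AB, AO

For each candidate genotype of Sofia, check whether crossing it with BO can produce every observed child phenotype.
  AA → possible child types {A, AB} ✓
  AB → possible child types {A, B, AB} ✓
  AO → possible child types {O, A, B, AB} ✓
  BB → possible child types {B} ✗
  BO → possible child types {O, B} ✗
  OO → possible child types {O, B} ✗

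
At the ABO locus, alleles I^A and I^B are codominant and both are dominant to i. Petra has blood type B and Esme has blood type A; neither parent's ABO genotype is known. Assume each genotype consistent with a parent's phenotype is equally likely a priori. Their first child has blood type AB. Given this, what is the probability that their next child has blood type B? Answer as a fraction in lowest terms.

Possible genotypes: Petra ∈ {I^B I^B, I^B i}; Esme ∈ {I^A I^A, I^A i}.
Weight each parental genotype pair by prior × P(type-AB child):
  I^B I^B × I^A I^A: posterior weight 4/9; P(next child type B) = 0.
  I^B I^B × I^A i: posterior weight 2/9; P(next child type B) = 1/2.
  I^B i × I^A I^A: posterior weight 2/9; P(next child type B) = 0.
  I^B i × I^A i: posterior weight 1/9; P(next child type B) = 1/4.
Weighted sum = 5/36.

5/36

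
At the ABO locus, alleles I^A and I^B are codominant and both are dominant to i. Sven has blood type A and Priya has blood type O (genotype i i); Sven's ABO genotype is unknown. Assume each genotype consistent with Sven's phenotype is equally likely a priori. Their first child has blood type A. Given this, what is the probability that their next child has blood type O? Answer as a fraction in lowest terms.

1/6

Possible genotypes: Sven ∈ {I^A I^A, I^A i}; Priya ∈ {i i}.
Weight each parental genotype pair by prior × P(type-A child):
  I^A I^A × i i: posterior weight 2/3; P(next child type O) = 0.
  I^A i × i i: posterior weight 1/3; P(next child type O) = 1/2.
Weighted sum = 1/6.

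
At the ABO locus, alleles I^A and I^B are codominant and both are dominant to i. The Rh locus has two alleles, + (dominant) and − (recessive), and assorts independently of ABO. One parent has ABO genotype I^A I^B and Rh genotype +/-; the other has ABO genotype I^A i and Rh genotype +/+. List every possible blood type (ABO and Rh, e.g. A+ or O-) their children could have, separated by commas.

A+, B+, AB+

Gametes from I^A I^B × I^A i give offspring ABO genotypes I^A I^A, I^A I^B, I^A i, I^B i, i.e. phenotypes A, B, AB.
Rh cross +/- × +/+ → phenotypes Rh+.
Combining independently: A+, B+, AB+.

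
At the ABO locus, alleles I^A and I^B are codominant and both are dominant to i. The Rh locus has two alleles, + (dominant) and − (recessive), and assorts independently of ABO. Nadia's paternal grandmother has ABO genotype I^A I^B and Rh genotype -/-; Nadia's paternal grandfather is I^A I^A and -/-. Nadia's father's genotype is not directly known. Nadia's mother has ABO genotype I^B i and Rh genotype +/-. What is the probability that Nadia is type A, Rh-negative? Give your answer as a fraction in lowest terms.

3/16

Nadia's father's ABO genotype from I^A I^B × I^A I^A: 1/2 I^A I^A, 1/2 I^A I^B.
Crossing each possibility with the mother I^B i and summing P(type A): 1/2·1/2 + 1/2·1/4 = 3/8.
Similarly for Rh via the father's Rh distribution: P(Rh-) = 1/2.
Independent loci: 3/8 × 1/2 = 3/16.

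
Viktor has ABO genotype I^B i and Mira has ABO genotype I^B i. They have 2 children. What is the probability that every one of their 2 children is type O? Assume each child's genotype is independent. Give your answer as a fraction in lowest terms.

1/16

ABO cross I^B i × I^B i → 1/4 O, 3/4 B.
So P(type O) = 1/4 per child.
All 2 independent: (1/4)^2 = 1/16.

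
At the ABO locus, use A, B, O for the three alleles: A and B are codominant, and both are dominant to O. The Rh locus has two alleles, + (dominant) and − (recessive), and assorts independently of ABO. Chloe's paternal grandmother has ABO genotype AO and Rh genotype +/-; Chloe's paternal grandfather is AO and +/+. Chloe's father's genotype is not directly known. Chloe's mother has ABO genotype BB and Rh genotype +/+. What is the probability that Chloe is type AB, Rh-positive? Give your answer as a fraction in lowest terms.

Chloe's father's ABO genotype from AO × AO: 1/4 AA, 1/2 AO, 1/4 OO.
Crossing each possibility with the mother BB and summing P(type AB): 1/4·1 + 1/2·1/2 + 1/4·0 = 1/2.
Similarly for Rh via the father's Rh distribution: P(Rh+) = 1.
Independent loci: 1/2 × 1 = 1/2.

1/2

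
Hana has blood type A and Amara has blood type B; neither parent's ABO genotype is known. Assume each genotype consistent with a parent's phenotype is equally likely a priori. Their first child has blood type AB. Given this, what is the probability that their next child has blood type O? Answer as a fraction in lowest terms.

Possible genotypes: Hana ∈ {AA, AO}; Amara ∈ {BB, BO}.
Weight each parental genotype pair by prior × P(type-AB child):
  AA × BB: posterior weight 4/9; P(next child type O) = 0.
  AA × BO: posterior weight 2/9; P(next child type O) = 0.
  AO × BB: posterior weight 2/9; P(next child type O) = 0.
  AO × BO: posterior weight 1/9; P(next child type O) = 1/4.
Weighted sum = 1/36.

1/36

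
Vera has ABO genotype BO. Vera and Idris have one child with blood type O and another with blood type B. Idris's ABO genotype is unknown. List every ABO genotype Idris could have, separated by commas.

AO, BO, OO

For each candidate genotype of Idris, check whether crossing it with BO can produce every observed child phenotype.
  AA → possible child types {A, AB} ✗
  AB → possible child types {A, B, AB} ✗
  AO → possible child types {O, A, B, AB} ✓
  BB → possible child types {B} ✗
  BO → possible child types {O, B} ✓
  OO → possible child types {O, B} ✓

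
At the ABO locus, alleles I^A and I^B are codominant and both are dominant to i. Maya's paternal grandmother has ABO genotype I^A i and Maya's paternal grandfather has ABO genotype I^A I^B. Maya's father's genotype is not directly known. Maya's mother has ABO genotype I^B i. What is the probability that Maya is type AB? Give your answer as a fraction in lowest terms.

Maya's father's ABO genotype from I^A i × I^A I^B: 1/4 I^A I^A, 1/4 I^A I^B, 1/4 I^A i, 1/4 I^B i.
Crossing each possibility with the mother I^B i and summing P(type AB): 1/4·1/2 + 1/4·1/4 + 1/4·1/4 + 1/4·0 = 1/4.

1/4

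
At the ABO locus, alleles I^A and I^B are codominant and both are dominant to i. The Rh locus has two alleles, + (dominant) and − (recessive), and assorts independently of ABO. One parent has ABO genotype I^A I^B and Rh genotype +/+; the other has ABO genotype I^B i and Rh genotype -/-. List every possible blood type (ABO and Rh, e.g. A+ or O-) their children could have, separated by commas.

A+, B+, AB+

Gametes from I^A I^B × I^B i give offspring ABO genotypes I^A I^B, I^A i, I^B I^B, I^B i, i.e. phenotypes A, B, AB.
Rh cross +/+ × -/- → phenotypes Rh+.
Combining independently: A+, B+, AB+.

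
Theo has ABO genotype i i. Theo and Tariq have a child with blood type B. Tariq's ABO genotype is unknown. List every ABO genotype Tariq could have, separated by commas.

For each candidate genotype of Tariq, check whether crossing it with i i can produce every observed child phenotype.
  I^A I^A → possible child types {A} ✗
  I^A I^B → possible child types {A, B} ✓
  I^A i → possible child types {O, A} ✗
  I^B I^B → possible child types {B} ✓
  I^B i → possible child types {O, B} ✓
  i i → possible child types {O} ✗

I^A I^B, I^B I^B, I^B i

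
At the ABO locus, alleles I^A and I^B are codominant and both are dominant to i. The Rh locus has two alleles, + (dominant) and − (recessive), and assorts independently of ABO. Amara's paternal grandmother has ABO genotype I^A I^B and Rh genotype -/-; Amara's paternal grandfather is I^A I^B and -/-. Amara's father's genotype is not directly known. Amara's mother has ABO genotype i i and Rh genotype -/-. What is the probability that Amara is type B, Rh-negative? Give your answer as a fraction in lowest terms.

Amara's father's ABO genotype from I^A I^B × I^A I^B: 1/4 I^A I^A, 1/2 I^A I^B, 1/4 I^B I^B.
Crossing each possibility with the mother i i and summing P(type B): 1/4·0 + 1/2·1/2 + 1/4·1 = 1/2.
Similarly for Rh via the father's Rh distribution: P(Rh-) = 1.
Independent loci: 1/2 × 1 = 1/2.

1/2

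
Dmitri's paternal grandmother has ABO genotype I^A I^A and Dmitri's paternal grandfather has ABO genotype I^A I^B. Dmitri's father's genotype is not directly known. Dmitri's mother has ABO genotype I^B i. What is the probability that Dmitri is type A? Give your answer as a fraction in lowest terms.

3/8

Dmitri's father's ABO genotype from I^A I^A × I^A I^B: 1/2 I^A I^A, 1/2 I^A I^B.
Crossing each possibility with the mother I^B i and summing P(type A): 1/2·1/2 + 1/2·1/4 = 3/8.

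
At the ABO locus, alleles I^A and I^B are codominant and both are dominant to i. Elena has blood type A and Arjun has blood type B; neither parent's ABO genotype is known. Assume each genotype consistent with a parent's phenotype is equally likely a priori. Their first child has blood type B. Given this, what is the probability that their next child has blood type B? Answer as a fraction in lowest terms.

5/12

Possible genotypes: Elena ∈ {I^A I^A, I^A i}; Arjun ∈ {I^B I^B, I^B i}.
Weight each parental genotype pair by prior × P(type-B child):
  I^A i × I^B I^B: posterior weight 2/3; P(next child type B) = 1/2.
  I^A i × I^B i: posterior weight 1/3; P(next child type B) = 1/4.
Weighted sum = 5/12.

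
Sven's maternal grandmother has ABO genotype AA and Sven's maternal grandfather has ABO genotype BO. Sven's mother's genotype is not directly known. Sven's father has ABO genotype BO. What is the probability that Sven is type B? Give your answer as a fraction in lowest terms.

Sven's mother's ABO genotype from AA × BO: 1/2 AB, 1/2 AO.
Crossing each possibility with the father BO and summing P(type B): 1/2·1/2 + 1/2·1/4 = 3/8.

3/8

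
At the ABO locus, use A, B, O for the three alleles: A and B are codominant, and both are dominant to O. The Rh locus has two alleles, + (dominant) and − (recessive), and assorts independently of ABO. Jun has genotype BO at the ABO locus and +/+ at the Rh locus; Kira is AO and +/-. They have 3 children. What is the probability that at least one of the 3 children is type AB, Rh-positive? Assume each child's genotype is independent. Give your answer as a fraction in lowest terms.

ABO cross BO × AO → 1/4 O, 1/4 A, 1/4 B, 1/4 AB.
Rh cross +/+ × +/- → 1 Rh+; so P(type AB, Rh-positive) = 1/4 × 1 = 1/4 per child.
P(none) = (3/4)^3 = 27/64; P(at least one) = 1 − 27/64 = 37/64.

37/64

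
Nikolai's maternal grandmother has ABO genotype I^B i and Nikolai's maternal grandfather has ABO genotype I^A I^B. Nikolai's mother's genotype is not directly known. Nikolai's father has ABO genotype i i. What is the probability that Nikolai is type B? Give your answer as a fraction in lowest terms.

1/2

Nikolai's mother's ABO genotype from I^B i × I^A I^B: 1/4 I^A I^B, 1/4 I^A i, 1/4 I^B I^B, 1/4 I^B i.
Crossing each possibility with the father i i and summing P(type B): 1/4·1/2 + 1/4·0 + 1/4·1 + 1/4·1/2 = 1/2.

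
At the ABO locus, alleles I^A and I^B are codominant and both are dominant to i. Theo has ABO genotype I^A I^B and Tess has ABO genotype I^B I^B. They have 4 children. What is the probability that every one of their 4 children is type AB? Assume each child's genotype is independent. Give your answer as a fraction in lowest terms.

ABO cross I^A I^B × I^B I^B → 1/2 B, 1/2 AB.
So P(type AB) = 1/2 per child.
All 4 independent: (1/2)^4 = 1/16.

1/16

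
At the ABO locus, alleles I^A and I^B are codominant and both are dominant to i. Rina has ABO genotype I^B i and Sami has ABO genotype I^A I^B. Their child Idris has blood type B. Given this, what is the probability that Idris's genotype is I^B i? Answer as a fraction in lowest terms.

1/2

Cross I^B i × I^A I^B → 1/4 I^A I^B, 1/4 I^A i, 1/4 I^B I^B, 1/4 I^B i.
Type-B genotypes among offspring: I^B I^B (1/4), I^B i (1/4); total 1/2.
P(I^B i | type B) = (1/4) / (1/2) = 1/2.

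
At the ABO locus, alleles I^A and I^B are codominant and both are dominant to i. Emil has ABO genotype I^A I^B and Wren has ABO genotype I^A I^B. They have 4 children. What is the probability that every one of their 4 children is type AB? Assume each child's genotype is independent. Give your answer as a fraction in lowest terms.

ABO cross I^A I^B × I^A I^B → 1/4 A, 1/4 B, 1/2 AB.
So P(type AB) = 1/2 per child.
All 4 independent: (1/2)^4 = 1/16.

1/16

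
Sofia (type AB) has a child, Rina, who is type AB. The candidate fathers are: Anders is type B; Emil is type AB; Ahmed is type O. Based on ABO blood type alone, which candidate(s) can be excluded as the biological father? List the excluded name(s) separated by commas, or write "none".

Ahmed

A candidate is excluded only if no genotype consistent with his phenotype could produce a type AB child with a type AB mother.
Ahmed (type O): no genotype consistent with that phenotype can produce a type-AB child with a type-AB mother.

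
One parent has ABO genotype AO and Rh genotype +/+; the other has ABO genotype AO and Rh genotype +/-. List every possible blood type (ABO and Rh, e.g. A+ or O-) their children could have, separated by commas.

O+, A+

Gametes from AO × AO give offspring ABO genotypes AA, AO, OO, i.e. phenotypes O, A.
Rh cross +/+ × +/- → phenotypes Rh+.
Combining independently: O+, A+.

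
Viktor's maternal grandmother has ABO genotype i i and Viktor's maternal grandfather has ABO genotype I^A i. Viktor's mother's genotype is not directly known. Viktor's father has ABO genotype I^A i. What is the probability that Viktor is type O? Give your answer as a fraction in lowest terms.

Viktor's mother's ABO genotype from i i × I^A i: 1/2 I^A i, 1/2 i i.
Crossing each possibility with the father I^A i and summing P(type O): 1/2·1/4 + 1/2·1/2 = 3/8.

3/8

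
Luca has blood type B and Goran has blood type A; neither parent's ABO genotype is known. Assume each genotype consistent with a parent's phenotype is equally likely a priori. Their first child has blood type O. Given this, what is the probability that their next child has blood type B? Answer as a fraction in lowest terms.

Possible genotypes: Luca ∈ {BB, BO}; Goran ∈ {AA, AO}.
Weight each parental genotype pair by prior × P(type-O child):
  BO × AO: posterior weight 1; P(next child type B) = 1/4.
Weighted sum = 1/4.

1/4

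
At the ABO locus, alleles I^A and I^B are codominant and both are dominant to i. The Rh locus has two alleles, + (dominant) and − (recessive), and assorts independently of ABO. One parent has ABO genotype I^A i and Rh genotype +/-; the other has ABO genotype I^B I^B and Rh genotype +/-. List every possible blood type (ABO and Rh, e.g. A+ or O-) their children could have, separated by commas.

B+, B-, AB+, AB-

Gametes from I^A i × I^B I^B give offspring ABO genotypes I^A I^B, I^B i, i.e. phenotypes B, AB.
Rh cross +/- × +/- → phenotypes Rh+, Rh-.
Combining independently: B+, B-, AB+, AB-.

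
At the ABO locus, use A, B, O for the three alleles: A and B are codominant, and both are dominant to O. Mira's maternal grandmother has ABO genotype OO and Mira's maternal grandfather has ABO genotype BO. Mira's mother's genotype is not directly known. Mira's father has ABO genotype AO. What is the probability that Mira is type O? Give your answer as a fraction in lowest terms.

Mira's mother's ABO genotype from OO × BO: 1/2 BO, 1/2 OO.
Crossing each possibility with the father AO and summing P(type O): 1/2·1/4 + 1/2·1/2 = 3/8.

3/8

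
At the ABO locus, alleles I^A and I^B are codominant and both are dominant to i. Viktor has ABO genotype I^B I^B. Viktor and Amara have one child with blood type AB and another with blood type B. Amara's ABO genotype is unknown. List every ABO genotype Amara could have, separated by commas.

I^A I^B, I^A i

For each candidate genotype of Amara, check whether crossing it with I^B I^B can produce every observed child phenotype.
  I^A I^A → possible child types {AB} ✗
  I^A I^B → possible child types {B, AB} ✓
  I^A i → possible child types {B, AB} ✓
  I^B I^B → possible child types {B} ✗
  I^B i → possible child types {B} ✗
  i i → possible child types {B} ✗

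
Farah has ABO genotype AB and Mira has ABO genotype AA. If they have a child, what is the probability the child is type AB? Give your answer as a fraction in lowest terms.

ABO cross AB × AA → offspring phenotypes: 1/2 A, 1/2 AB.
So P(type AB) = 1/2.

1/2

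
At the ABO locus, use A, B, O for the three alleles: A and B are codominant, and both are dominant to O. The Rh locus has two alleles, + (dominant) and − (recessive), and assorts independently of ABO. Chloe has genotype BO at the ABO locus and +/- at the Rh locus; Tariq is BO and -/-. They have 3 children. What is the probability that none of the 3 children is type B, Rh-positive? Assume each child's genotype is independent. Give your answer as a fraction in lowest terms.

ABO cross BO × BO → 1/4 O, 3/4 B.
Rh cross +/- × -/- → 1/2 Rh+, 1/2 Rh-; so P(type B, Rh-positive) = 3/4 × 1/2 = 3/8 per child.
P(not type B, Rh-positive) = 5/8 for one child; (5/8)^3 = 125/512.

125/512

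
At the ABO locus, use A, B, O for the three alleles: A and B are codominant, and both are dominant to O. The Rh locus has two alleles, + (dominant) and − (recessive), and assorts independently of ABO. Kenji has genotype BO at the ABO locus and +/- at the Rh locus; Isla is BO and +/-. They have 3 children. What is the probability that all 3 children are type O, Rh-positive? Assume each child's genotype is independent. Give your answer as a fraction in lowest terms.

ABO cross BO × BO → 1/4 O, 3/4 B.
Rh cross +/- × +/- → 3/4 Rh+, 1/4 Rh-; so P(type O, Rh-positive) = 1/4 × 3/4 = 3/16 per child.
All 3 independent: (3/16)^3 = 27/4096.

27/4096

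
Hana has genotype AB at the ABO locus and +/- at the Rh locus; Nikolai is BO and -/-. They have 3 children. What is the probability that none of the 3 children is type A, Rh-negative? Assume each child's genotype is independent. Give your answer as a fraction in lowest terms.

343/512

ABO cross AB × BO → 1/4 A, 1/2 B, 1/4 AB.
Rh cross +/- × -/- → 1/2 Rh+, 1/2 Rh-; so P(type A, Rh-negative) = 1/4 × 1/2 = 1/8 per child.
P(not type A, Rh-negative) = 7/8 for one child; (7/8)^3 = 343/512.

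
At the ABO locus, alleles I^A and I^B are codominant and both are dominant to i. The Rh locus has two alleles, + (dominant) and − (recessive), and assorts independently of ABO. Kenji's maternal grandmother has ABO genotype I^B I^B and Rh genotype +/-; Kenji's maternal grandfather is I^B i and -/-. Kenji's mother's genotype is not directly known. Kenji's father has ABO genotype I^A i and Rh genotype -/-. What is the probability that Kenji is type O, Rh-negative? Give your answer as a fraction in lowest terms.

3/32

Kenji's mother's ABO genotype from I^B I^B × I^B i: 1/2 I^B I^B, 1/2 I^B i.
Crossing each possibility with the father I^A i and summing P(type O): 1/2·0 + 1/2·1/4 = 1/8.
Similarly for Rh via the mother's Rh distribution: P(Rh-) = 3/4.
Independent loci: 1/8 × 3/4 = 3/32.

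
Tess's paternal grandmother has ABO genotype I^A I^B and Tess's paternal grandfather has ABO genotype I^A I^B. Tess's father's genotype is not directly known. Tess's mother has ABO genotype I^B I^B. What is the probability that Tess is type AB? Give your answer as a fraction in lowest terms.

Tess's father's ABO genotype from I^A I^B × I^A I^B: 1/4 I^A I^A, 1/2 I^A I^B, 1/4 I^B I^B.
Crossing each possibility with the mother I^B I^B and summing P(type AB): 1/4·1 + 1/2·1/2 + 1/4·0 = 1/2.

1/2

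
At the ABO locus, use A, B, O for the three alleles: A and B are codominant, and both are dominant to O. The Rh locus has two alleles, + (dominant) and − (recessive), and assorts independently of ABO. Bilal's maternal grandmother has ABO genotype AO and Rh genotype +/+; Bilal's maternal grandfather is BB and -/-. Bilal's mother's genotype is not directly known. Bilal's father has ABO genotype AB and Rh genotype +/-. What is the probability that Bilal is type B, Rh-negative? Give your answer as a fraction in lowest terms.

3/32

Bilal's mother's ABO genotype from AO × BB: 1/2 AB, 1/2 BO.
Crossing each possibility with the father AB and summing P(type B): 1/2·1/4 + 1/2·1/2 = 3/8.
Similarly for Rh via the mother's Rh distribution: P(Rh-) = 1/4.
Independent loci: 3/8 × 1/4 = 3/32.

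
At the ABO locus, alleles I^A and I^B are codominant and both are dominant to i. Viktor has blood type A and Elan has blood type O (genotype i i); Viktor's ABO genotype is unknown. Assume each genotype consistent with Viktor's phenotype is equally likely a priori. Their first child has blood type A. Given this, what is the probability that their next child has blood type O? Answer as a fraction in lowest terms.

1/6

Possible genotypes: Viktor ∈ {I^A I^A, I^A i}; Elan ∈ {i i}.
Weight each parental genotype pair by prior × P(type-A child):
  I^A I^A × i i: posterior weight 2/3; P(next child type O) = 0.
  I^A i × i i: posterior weight 1/3; P(next child type O) = 1/2.
Weighted sum = 1/6.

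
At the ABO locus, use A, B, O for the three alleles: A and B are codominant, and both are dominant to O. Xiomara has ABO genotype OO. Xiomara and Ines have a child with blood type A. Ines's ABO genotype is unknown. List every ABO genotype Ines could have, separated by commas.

For each candidate genotype of Ines, check whether crossing it with OO can produce every observed child phenotype.
  AA → possible child types {A} ✓
  AB → possible child types {A, B} ✓
  AO → possible child types {O, A} ✓
  BB → possible child types {B} ✗
  BO → possible child types {O, B} ✗
  OO → possible child types {O} ✗

AA, AB, AO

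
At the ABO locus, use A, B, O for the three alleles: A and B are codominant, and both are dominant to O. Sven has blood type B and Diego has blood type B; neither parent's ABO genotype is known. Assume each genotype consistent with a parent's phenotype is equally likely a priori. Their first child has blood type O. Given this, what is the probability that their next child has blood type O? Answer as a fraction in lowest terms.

Possible genotypes: Sven ∈ {BB, BO}; Diego ∈ {BB, BO}.
Weight each parental genotype pair by prior × P(type-O child):
  BO × BO: posterior weight 1; P(next child type O) = 1/4.
Weighted sum = 1/4.

1/4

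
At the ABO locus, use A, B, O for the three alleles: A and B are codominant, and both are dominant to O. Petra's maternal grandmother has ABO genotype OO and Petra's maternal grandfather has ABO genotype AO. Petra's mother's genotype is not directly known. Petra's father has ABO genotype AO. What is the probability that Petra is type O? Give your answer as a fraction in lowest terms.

Petra's mother's ABO genotype from OO × AO: 1/2 AO, 1/2 OO.
Crossing each possibility with the father AO and summing P(type O): 1/2·1/4 + 1/2·1/2 = 3/8.

3/8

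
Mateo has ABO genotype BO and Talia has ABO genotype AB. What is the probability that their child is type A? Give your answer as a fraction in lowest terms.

ABO cross BO × AB → offspring phenotypes: 1/4 A, 1/2 B, 1/4 AB.
So P(type A) = 1/4.

1/4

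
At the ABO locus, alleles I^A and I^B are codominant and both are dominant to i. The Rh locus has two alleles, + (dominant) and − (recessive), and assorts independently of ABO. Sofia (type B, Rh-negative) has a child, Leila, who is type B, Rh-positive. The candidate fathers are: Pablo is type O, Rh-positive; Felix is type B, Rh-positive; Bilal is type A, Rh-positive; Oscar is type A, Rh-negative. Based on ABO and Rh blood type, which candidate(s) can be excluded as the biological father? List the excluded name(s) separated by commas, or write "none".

A candidate is excluded only if no genotype consistent with his phenotype could produce a type B, Rh-positive child with a type B, Rh-negative mother.
Oscar (type A, Rh-): no genotype consistent with that phenotype can produce a type-B Rh+ child with a type-B mother.

Oscar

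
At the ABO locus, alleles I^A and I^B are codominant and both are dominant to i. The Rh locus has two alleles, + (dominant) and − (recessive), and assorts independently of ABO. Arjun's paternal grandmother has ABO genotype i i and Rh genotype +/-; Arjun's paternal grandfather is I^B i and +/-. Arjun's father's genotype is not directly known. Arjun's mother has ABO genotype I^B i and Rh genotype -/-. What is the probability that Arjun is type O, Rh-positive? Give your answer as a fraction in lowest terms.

Arjun's father's ABO genotype from i i × I^B i: 1/2 I^B i, 1/2 i i.
Crossing each possibility with the mother I^B i and summing P(type O): 1/2·1/4 + 1/2·1/2 = 3/8.
Similarly for Rh via the father's Rh distribution: P(Rh+) = 1/2.
Independent loci: 3/8 × 1/2 = 3/16.

3/16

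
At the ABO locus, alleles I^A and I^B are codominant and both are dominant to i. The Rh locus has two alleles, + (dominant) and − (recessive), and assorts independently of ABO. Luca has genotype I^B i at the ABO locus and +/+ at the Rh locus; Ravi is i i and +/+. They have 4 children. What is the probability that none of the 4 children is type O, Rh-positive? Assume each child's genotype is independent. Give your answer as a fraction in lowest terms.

1/16

ABO cross I^B i × i i → 1/2 O, 1/2 B.
Rh cross +/+ × +/+ → 1 Rh+; so P(type O, Rh-positive) = 1/2 × 1 = 1/2 per child.
P(not type O, Rh-positive) = 1/2 for one child; (1/2)^4 = 1/16.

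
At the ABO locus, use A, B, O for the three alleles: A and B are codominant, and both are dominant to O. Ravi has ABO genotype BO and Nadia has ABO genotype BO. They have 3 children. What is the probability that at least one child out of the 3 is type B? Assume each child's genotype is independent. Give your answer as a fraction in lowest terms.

63/64

ABO cross BO × BO → 1/4 O, 3/4 B.
So P(type B) = 3/4 per child.
P(none) = (1/4)^3 = 1/64; P(at least one) = 1 − 1/64 = 63/64.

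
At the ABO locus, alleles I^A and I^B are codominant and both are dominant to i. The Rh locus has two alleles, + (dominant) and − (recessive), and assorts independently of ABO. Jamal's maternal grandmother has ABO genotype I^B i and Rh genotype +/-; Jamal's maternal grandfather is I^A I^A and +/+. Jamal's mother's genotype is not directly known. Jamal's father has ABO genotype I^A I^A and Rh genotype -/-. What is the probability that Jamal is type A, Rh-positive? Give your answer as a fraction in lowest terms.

Jamal's mother's ABO genotype from I^B i × I^A I^A: 1/2 I^A I^B, 1/2 I^A i.
Crossing each possibility with the father I^A I^A and summing P(type A): 1/2·1/2 + 1/2·1 = 3/4.
Similarly for Rh via the mother's Rh distribution: P(Rh+) = 3/4.
Independent loci: 3/4 × 3/4 = 9/16.

9/16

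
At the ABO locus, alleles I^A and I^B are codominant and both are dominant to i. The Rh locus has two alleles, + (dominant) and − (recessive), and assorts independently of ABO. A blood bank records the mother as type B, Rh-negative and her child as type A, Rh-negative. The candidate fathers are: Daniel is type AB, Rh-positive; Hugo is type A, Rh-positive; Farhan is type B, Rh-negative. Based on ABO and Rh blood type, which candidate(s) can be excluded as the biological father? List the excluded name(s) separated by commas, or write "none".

Farhan

A candidate is excluded only if no genotype consistent with his phenotype could produce a type A, Rh-negative child with a type B, Rh-negative mother.
Farhan (type B, Rh-): no genotype consistent with that phenotype can produce a type-A Rh- child with a type-B mother.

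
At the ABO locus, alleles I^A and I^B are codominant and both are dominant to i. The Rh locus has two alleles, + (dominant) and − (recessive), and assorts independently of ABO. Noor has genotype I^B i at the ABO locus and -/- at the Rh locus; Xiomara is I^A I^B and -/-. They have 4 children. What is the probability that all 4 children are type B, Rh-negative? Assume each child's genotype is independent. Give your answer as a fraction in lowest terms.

ABO cross I^B i × I^A I^B → 1/4 A, 1/2 B, 1/4 AB.
Rh cross -/- × -/- → 1 Rh-; so P(type B, Rh-negative) = 1/2 × 1 = 1/2 per child.
All 4 independent: (1/2)^4 = 1/16.

1/16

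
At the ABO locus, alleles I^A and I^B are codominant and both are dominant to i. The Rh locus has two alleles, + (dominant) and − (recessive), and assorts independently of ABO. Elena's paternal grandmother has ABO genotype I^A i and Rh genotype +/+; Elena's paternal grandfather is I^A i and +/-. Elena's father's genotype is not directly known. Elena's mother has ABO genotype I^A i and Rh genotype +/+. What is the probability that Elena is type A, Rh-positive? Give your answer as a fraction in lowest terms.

3/4

Elena's father's ABO genotype from I^A i × I^A i: 1/4 I^A I^A, 1/2 I^A i, 1/4 i i.
Crossing each possibility with the mother I^A i and summing P(type A): 1/4·1 + 1/2·3/4 + 1/4·1/2 = 3/4.
Similarly for Rh via the father's Rh distribution: P(Rh+) = 1.
Independent loci: 3/4 × 1 = 3/4.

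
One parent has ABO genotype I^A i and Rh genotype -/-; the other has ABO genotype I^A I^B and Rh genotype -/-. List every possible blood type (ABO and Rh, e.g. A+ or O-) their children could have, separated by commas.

Gametes from I^A i × I^A I^B give offspring ABO genotypes I^A I^A, I^A I^B, I^A i, I^B i, i.e. phenotypes A, B, AB.
Rh cross -/- × -/- → phenotypes Rh-.
Combining independently: A-, B-, AB-.

A-, B-, AB-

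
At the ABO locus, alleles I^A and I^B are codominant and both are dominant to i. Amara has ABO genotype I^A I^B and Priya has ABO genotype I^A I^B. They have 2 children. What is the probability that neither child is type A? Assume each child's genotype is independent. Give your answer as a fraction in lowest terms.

9/16

ABO cross I^A I^B × I^A I^B → 1/4 A, 1/4 B, 1/2 AB.
So P(type A) = 1/4 per child.
P(not type A) = 3/4 for one child; (3/4)^2 = 9/16.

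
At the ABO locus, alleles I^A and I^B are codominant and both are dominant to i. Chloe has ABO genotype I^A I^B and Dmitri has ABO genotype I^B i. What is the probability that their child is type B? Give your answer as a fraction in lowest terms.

ABO cross I^A I^B × I^B i → offspring phenotypes: 1/4 A, 1/2 B, 1/4 AB.
So P(type B) = 1/2.

1/2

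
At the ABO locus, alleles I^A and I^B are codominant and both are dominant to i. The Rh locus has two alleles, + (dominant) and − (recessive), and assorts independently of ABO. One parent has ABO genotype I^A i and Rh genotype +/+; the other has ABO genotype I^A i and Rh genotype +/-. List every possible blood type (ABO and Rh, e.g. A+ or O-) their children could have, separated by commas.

Gametes from I^A i × I^A i give offspring ABO genotypes I^A I^A, I^A i, i i, i.e. phenotypes O, A.
Rh cross +/+ × +/- → phenotypes Rh+.
Combining independently: O+, A+.

O+, A+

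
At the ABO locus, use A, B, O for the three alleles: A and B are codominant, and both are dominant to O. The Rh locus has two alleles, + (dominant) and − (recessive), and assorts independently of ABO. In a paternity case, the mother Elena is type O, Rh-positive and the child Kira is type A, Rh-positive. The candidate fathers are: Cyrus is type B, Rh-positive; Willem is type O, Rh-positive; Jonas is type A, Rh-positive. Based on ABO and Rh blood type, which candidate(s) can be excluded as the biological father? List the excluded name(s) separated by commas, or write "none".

A candidate is excluded only if no genotype consistent with his phenotype could produce a type A, Rh-positive child with a type O, Rh-positive mother.
Cyrus (type B, Rh+): no genotype consistent with that phenotype can produce a type-A Rh+ child with a type-O mother.
Willem (type O, Rh+): no genotype consistent with that phenotype can produce a type-A Rh+ child with a type-O mother.

Cyrus, Willem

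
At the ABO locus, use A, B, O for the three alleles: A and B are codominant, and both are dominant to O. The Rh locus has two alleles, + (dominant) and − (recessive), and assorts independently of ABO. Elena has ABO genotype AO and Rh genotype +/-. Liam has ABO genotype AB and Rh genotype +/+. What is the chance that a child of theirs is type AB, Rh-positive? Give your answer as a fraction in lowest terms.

1/4

ABO cross AO × AB → offspring phenotypes: 1/2 A, 1/4 B, 1/4 AB.
Rh cross +/- × +/+ → 1 Rh+.
Independent loci: P(type AB, Rh-positive) = 1/4 × 1 = 1/4.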